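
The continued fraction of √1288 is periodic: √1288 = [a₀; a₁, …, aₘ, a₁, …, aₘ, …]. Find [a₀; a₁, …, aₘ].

[35; 1, 7, 1, 70]

a₀ = ⌊√1288⌋ = 35.
With m₀=0, d₀=1 and mₖ₊₁ = dₖaₖ − mₖ, dₖ₊₁ = (n − mₖ₊₁²)/dₖ, aₖ₊₁ = ⌊(a₀+mₖ₊₁)/dₖ₊₁⌋:
  k=1: m=35, d=63, a=1
  k=2: m=28, d=8, a=7
  k=3: m=28, d=63, a=1
  k=4: m=35, d=1, a=70
d=1 and a=2a₀=70 at k=4, so the next step gives (m, d) = (35, 63) again — its k=1 value — and the period has length 4.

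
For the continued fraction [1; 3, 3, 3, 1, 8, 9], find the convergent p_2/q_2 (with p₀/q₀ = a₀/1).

Using pₖ = aₖpₖ₋₁ + pₖ₋₂, qₖ = aₖqₖ₋₁ + qₖ₋₂ (with p₋₁=1, p₋₂=0, q₋₁=0, q₋₂=1):
  k=0: a=1, p=1, q=1
  k=1: a=3, p=4, q=3
  k=2: a=3, p=13, q=10

13/10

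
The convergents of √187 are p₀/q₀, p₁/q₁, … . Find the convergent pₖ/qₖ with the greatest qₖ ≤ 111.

1135/83

√187 = [13; 1, 2, 13, 2, 1, 26, …] (period length 6).
Convergents:
  p_0/q_0 = 13/1
  p_1/q_1 = 14/1
  p_2/q_2 = 41/3
  p_3/q_3 = 547/40
  p_4/q_4 = 1135/83
  p_5/q_5 = 1682/123
q_4 = 83 ≤ 111 < 123 = q_5, so the answer is 1135/83.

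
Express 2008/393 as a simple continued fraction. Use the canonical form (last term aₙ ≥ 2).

[5; 9, 7, 6]

2008 = 5*393 + 43
393 = 9*43 + 6
43 = 7*6 + 1
6 = 6*1 + 0  (stop)
So 2008/393 = [5; 9, 7, 6].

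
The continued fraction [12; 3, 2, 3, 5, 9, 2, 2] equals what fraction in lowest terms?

Using pₖ = aₖpₖ₋₁ + pₖ₋₂ and qₖ = aₖqₖ₋₁ + qₖ₋₂:
  k=0: a=12, p=12, q=1
  k=1: a=3, p=37, q=3
  k=2: a=2, p=86, q=7
  k=3: a=3, p=295, q=24
  k=4: a=5, p=1561, q=127
  k=5: a=9, p=14344, q=1167
  k=6: a=2, p=30249, q=2461
  k=7: a=2, p=74842, q=6089

74842/6089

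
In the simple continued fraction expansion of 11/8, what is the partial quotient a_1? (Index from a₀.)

11 = 1·8 + 3   →  a_0 = 1
8 = 2·3 + 2   →  a_1 = 2

2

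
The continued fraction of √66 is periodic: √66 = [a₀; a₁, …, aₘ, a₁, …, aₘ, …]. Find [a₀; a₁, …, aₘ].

a₀ = ⌊√66⌋ = 8.
With m₀=0, d₀=1 and mₖ₊₁ = dₖaₖ − mₖ, dₖ₊₁ = (n − mₖ₊₁²)/dₖ, aₖ₊₁ = ⌊(a₀+mₖ₊₁)/dₖ₊₁⌋:
  k=1: m=8, d=2, a=8
  k=2: m=8, d=1, a=16
d=1 and a=2a₀=16 at k=2, so the next step gives (m, d) = (8, 2) again — its k=1 value — and the period has length 2.

[8; 8, 16]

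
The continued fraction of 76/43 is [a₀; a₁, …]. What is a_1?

1

76 = 1·43 + 33   →  a_0 = 1
43 = 1·33 + 10   →  a_1 = 1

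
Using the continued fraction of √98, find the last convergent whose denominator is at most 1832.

√98 = [9; 1, 8, 1, 18, …] (period length 4).
Convergents:
  p_0/q_0 = 9/1
  p_1/q_1 = 10/1
  p_2/q_2 = 89/9
  p_3/q_3 = 99/10
  p_4/q_4 = 1871/189
  p_5/q_5 = 1970/199
  p_6/q_6 = 17631/1781
  p_7/q_7 = 19601/1980
q_6 = 1781 ≤ 1832 < 1980 = q_7, so the answer is 17631/1781.

17631/1781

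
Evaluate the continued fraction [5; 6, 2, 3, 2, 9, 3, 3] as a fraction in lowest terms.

Fold from the inside: start with 3/1.
  3 + 1/3 = 10/3
  9 + 3/10 = 93/10
  2 + 10/93 = 196/93
  3 + 93/196 = 681/196
  2 + 196/681 = 1558/681
  6 + 681/1558 = 10029/1558
  5 + 1558/10029 = 51703/10029

51703/10029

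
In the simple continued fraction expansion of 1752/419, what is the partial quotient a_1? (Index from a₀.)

1752 = 4·419 + 76   →  a_0 = 4
419 = 5·76 + 39   →  a_1 = 5

5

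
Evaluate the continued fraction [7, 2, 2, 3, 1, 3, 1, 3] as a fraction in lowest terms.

2949/398

Using pₖ = aₖpₖ₋₁ + pₖ₋₂ and qₖ = aₖqₖ₋₁ + qₖ₋₂:
  k=0: a=7, p=7, q=1
  k=1: a=2, p=15, q=2
  k=2: a=2, p=37, q=5
  k=3: a=3, p=126, q=17
  k=4: a=1, p=163, q=22
  k=5: a=3, p=615, q=83
  k=6: a=1, p=778, q=105
  k=7: a=3, p=2949, q=398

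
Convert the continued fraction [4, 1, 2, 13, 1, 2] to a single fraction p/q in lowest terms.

589/126

Using pₖ = aₖpₖ₋₁ + pₖ₋₂ and qₖ = aₖqₖ₋₁ + qₖ₋₂:
  k=0: a=4, p=4, q=1
  k=1: a=1, p=5, q=1
  k=2: a=2, p=14, q=3
  k=3: a=13, p=187, q=40
  k=4: a=1, p=201, q=43
  k=5: a=2, p=589, q=126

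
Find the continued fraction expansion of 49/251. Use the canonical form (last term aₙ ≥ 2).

[0; 5, 8, 6]

49 = 0*251 + 49
251 = 5*49 + 6
49 = 8*6 + 1
6 = 6*1 + 0  (stop)
So 49/251 = [0; 5, 8, 6].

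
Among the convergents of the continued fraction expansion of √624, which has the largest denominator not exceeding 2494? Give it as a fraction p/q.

√624 = [24; 1, 48, …] (period length 2).
Convergents:
  p_0/q_0 = 24/1
  p_1/q_1 = 25/1
  p_2/q_2 = 1224/49
  p_3/q_3 = 1249/50
  p_4/q_4 = 61176/2449
  p_5/q_5 = 62425/2499
q_4 = 2449 ≤ 2494 < 2499 = q_5, so the answer is 61176/2449.

61176/2449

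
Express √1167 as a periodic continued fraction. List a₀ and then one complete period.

[34; 6, 5, 11, 5, 6, 68]

a₀ = ⌊√1167⌋ = 34.
With m₀=0, d₀=1 and mₖ₊₁ = dₖaₖ − mₖ, dₖ₊₁ = (n − mₖ₊₁²)/dₖ, aₖ₊₁ = ⌊(a₀+mₖ₊₁)/dₖ₊₁⌋:
  k=1: m=34, d=11, a=6
  k=2: m=32, d=13, a=5
  k=3: m=33, d=6, a=11
  k=4: m=33, d=13, a=5
  k=5: m=32, d=11, a=6
  k=6: m=34, d=1, a=68
d=1 and a=2a₀=68 at k=6, so the next step gives (m, d) = (34, 11) again — its k=1 value — and the period has length 6.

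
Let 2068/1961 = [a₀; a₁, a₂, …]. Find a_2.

2068 = 1·1961 + 107   →  a_0 = 1
1961 = 18·107 + 35   →  a_1 = 18
107 = 3·35 + 2   →  a_2 = 3

3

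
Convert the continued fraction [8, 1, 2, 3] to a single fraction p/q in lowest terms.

Using pₖ = aₖpₖ₋₁ + pₖ₋₂ and qₖ = aₖqₖ₋₁ + qₖ₋₂:
  k=0: a=8, p=8, q=1
  k=1: a=1, p=9, q=1
  k=2: a=2, p=26, q=3
  k=3: a=3, p=87, q=10

87/10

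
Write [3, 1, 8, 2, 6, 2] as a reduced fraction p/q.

Fold from the inside: start with 2/1.
  6 + 1/2 = 13/2
  2 + 2/13 = 28/13
  8 + 13/28 = 237/28
  1 + 28/237 = 265/237
  3 + 237/265 = 1032/265

1032/265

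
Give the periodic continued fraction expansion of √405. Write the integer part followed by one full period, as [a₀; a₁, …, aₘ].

[20; 8, 40]

a₀ = ⌊√405⌋ = 20.
With m₀=0, d₀=1 and mₖ₊₁ = dₖaₖ − mₖ, dₖ₊₁ = (n − mₖ₊₁²)/dₖ, aₖ₊₁ = ⌊(a₀+mₖ₊₁)/dₖ₊₁⌋:
  k=1: m=20, d=5, a=8
  k=2: m=20, d=1, a=40
d=1 and a=2a₀=40 at k=2, so the next step gives (m, d) = (20, 5) again — its k=1 value — and the period has length 2.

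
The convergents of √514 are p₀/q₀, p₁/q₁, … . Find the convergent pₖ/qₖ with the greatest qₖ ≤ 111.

√514 = [22; 1, 2, 22, 2, 1, 44, …] (period length 6).
Convergents:
  p_0/q_0 = 22/1
  p_1/q_1 = 23/1
  p_2/q_2 = 68/3
  p_3/q_3 = 1519/67
  p_4/q_4 = 3106/137
q_3 = 67 ≤ 111 < 137 = q_4, so the answer is 1519/67.

1519/67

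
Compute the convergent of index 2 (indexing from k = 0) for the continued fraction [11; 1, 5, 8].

71/6

Using pₖ = aₖpₖ₋₁ + pₖ₋₂, qₖ = aₖqₖ₋₁ + qₖ₋₂ (with p₋₁=1, p₋₂=0, q₋₁=0, q₋₂=1):
  k=0: a=11, p=11, q=1
  k=1: a=1, p=12, q=1
  k=2: a=5, p=71, q=6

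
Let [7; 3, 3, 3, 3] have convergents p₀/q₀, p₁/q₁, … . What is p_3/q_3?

241/33

Using pₖ = aₖpₖ₋₁ + pₖ₋₂, qₖ = aₖqₖ₋₁ + qₖ₋₂ (with p₋₁=1, p₋₂=0, q₋₁=0, q₋₂=1):
  k=0: a=7, p=7, q=1
  k=1: a=3, p=22, q=3
  k=2: a=3, p=73, q=10
  k=3: a=3, p=241, q=33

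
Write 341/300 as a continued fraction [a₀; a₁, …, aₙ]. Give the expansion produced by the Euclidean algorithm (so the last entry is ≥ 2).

[1; 7, 3, 6, 2]

341 = 1×300 + 41
300 = 7×41 + 13
41 = 3×13 + 2
13 = 6×2 + 1
2 = 2×1 + 0  (stop)
So 341/300 = [1; 7, 3, 6, 2].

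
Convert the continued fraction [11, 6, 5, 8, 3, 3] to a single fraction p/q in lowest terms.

Using pₖ = aₖpₖ₋₁ + pₖ₋₂ and qₖ = aₖqₖ₋₁ + qₖ₋₂:
  k=0: a=11, p=11, q=1
  k=1: a=6, p=67, q=6
  k=2: a=5, p=346, q=31
  k=3: a=8, p=2835, q=254
  k=4: a=3, p=8851, q=793
  k=5: a=3, p=29388, q=2633

29388/2633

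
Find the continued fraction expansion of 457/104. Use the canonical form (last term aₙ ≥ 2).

[4; 2, 1, 1, 6, 3]

457 = 4×104 + 41
104 = 2×41 + 22
41 = 1×22 + 19
22 = 1×19 + 3
19 = 6×3 + 1
3 = 3×1 + 0  (stop)
So 457/104 = [4; 2, 1, 1, 6, 3].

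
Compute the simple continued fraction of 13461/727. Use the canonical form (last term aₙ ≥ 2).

13461 = 18*727 + 375
727 = 1*375 + 352
375 = 1*352 + 23
352 = 15*23 + 7
23 = 3*7 + 2
7 = 3*2 + 1
2 = 2*1 + 0  (stop)
So 13461/727 = [18; 1, 1, 15, 3, 3, 2].

[18; 1, 1, 15, 3, 3, 2]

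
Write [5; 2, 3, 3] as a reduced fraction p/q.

Fold from the inside: start with 3/1.
  3 + 1/3 = 10/3
  2 + 3/10 = 23/10
  5 + 10/23 = 125/23

125/23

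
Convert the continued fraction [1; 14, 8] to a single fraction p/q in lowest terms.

121/113

Fold from the inside: start with 8/1.
  14 + 1/8 = 113/8
  1 + 8/113 = 121/113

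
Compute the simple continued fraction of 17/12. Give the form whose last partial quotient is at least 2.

[1; 2, 2, 2]

17 = 1×12 + 5
12 = 2×5 + 2
5 = 2×2 + 1
2 = 2×1 + 0  (stop)
So 17/12 = [1; 2, 2, 2].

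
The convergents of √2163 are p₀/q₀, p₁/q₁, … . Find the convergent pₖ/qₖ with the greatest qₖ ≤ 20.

93/2

√2163 = [46; 1, 1, 30, 1, 1, 92, …] (period length 6).
Convergents:
  p_0/q_0 = 46/1
  p_1/q_1 = 47/1
  p_2/q_2 = 93/2
  p_3/q_3 = 2837/61
q_2 = 2 ≤ 20 < 61 = q_3, so the answer is 93/2.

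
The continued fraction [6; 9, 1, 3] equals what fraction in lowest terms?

Using pₖ = aₖpₖ₋₁ + pₖ₋₂ and qₖ = aₖqₖ₋₁ + qₖ₋₂:
  k=0: a=6, p=6, q=1
  k=1: a=9, p=55, q=9
  k=2: a=1, p=61, q=10
  k=3: a=3, p=238, q=39

238/39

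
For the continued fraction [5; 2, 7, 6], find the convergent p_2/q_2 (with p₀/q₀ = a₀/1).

Using pₖ = aₖpₖ₋₁ + pₖ₋₂, qₖ = aₖqₖ₋₁ + qₖ₋₂ (with p₋₁=1, p₋₂=0, q₋₁=0, q₋₂=1):
  k=0: a=5, p=5, q=1
  k=1: a=2, p=11, q=2
  k=2: a=7, p=82, q=15

82/15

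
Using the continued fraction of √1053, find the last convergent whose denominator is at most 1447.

√1053 = [32; 2, 4, 2, 64, …] (period length 4).
Convergents:
  p_0/q_0 = 32/1
  p_1/q_1 = 65/2
  p_2/q_2 = 292/9
  p_3/q_3 = 649/20
  p_4/q_4 = 41828/1289
  p_5/q_5 = 84305/2598
q_4 = 1289 ≤ 1447 < 2598 = q_5, so the answer is 41828/1289.

41828/1289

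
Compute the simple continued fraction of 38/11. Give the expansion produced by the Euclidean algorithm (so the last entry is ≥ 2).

[3; 2, 5]

38 = 3*11 + 5
11 = 2*5 + 1
5 = 5*1 + 0  (stop)
So 38/11 = [3; 2, 5].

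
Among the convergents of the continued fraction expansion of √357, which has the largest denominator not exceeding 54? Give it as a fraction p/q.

√357 = [18; 1, 8, 2, 8, 1, 36, …] (period length 6).
Convergents:
  p_0/q_0 = 18/1
  p_1/q_1 = 19/1
  p_2/q_2 = 170/9
  p_3/q_3 = 359/19
  p_4/q_4 = 3042/161
q_3 = 19 ≤ 54 < 161 = q_4, so the answer is 359/19.

359/19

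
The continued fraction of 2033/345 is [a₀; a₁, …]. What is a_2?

8

2033 = 5·345 + 308   →  a_0 = 5
345 = 1·308 + 37   →  a_1 = 1
308 = 8·37 + 12   →  a_2 = 8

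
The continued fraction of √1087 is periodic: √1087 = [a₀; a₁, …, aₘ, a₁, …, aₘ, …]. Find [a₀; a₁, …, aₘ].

a₀ = ⌊√1087⌋ = 32.
With m₀=0, d₀=1 and mₖ₊₁ = dₖaₖ − mₖ, dₖ₊₁ = (n − mₖ₊₁²)/dₖ, aₖ₊₁ = ⌊(a₀+mₖ₊₁)/dₖ₊₁⌋:
  k=1: m=32, d=63, a=1
  k=2: m=31, d=2, a=31
  k=3: m=31, d=63, a=1
  k=4: m=32, d=1, a=64
d=1 and a=2a₀=64 at k=4, so the next step gives (m, d) = (32, 63) again — its k=1 value — and the period has length 4.

[32; 1, 31, 1, 64]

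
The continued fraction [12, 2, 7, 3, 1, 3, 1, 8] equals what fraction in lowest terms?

Using pₖ = aₖpₖ₋₁ + pₖ₋₂ and qₖ = aₖqₖ₋₁ + qₖ₋₂:
  k=0: a=12, p=12, q=1
  k=1: a=2, p=25, q=2
  k=2: a=7, p=187, q=15
  k=3: a=3, p=586, q=47
  k=4: a=1, p=773, q=62
  k=5: a=3, p=2905, q=233
  k=6: a=1, p=3678, q=295
  k=7: a=8, p=32329, q=2593

32329/2593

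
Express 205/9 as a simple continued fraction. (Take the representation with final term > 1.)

[22; 1, 3, 2]

205 = 22×9 + 7
9 = 1×7 + 2
7 = 3×2 + 1
2 = 2×1 + 0  (stop)
So 205/9 = [22; 1, 3, 2].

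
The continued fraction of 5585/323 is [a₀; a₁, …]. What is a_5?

5585 = 17·323 + 94   →  a_0 = 17
323 = 3·94 + 41   →  a_1 = 3
94 = 2·41 + 12   →  a_2 = 2
41 = 3·12 + 5   →  a_3 = 3
12 = 2·5 + 2   →  a_4 = 2
5 = 2·2 + 1   →  a_5 = 2

2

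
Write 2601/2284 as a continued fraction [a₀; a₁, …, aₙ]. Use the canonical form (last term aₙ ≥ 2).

[1; 7, 4, 1, 7, 8]

2601 = 1*2284 + 317
2284 = 7*317 + 65
317 = 4*65 + 57
65 = 1*57 + 8
57 = 7*8 + 1
8 = 8*1 + 0  (stop)
So 2601/2284 = [1; 7, 4, 1, 7, 8].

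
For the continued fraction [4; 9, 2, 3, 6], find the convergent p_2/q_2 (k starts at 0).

Using pₖ = aₖpₖ₋₁ + pₖ₋₂, qₖ = aₖqₖ₋₁ + qₖ₋₂ (with p₋₁=1, p₋₂=0, q₋₁=0, q₋₂=1):
  k=0: a=4, p=4, q=1
  k=1: a=9, p=37, q=9
  k=2: a=2, p=78, q=19

78/19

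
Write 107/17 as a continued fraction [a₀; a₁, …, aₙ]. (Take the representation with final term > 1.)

107 = 6·17 + 5
17 = 3·5 + 2
5 = 2·2 + 1
2 = 2·1 + 0  (stop)
So 107/17 = [6; 3, 2, 2].

[6; 3, 2, 2]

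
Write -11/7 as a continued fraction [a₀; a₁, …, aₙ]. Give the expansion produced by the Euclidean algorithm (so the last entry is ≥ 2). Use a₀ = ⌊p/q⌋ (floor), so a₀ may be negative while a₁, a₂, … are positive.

-11 = -2·7 + 3
7 = 2·3 + 1
3 = 3·1 + 0  (stop)
So -11/7 = [-2; 2, 3].

[-2; 2, 3]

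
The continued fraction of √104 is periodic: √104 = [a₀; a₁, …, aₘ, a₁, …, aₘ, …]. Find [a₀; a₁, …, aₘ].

[10; 5, 20]

a₀ = ⌊√104⌋ = 10.
With m₀=0, d₀=1 and mₖ₊₁ = dₖaₖ − mₖ, dₖ₊₁ = (n − mₖ₊₁²)/dₖ, aₖ₊₁ = ⌊(a₀+mₖ₊₁)/dₖ₊₁⌋:
  k=1: m=10, d=4, a=5
  k=2: m=10, d=1, a=20
d=1 and a=2a₀=20 at k=2, so the next step gives (m, d) = (10, 4) again — its k=1 value — and the period has length 2.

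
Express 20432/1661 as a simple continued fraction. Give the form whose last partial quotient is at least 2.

20432 = 12×1661 + 500
1661 = 3×500 + 161
500 = 3×161 + 17
161 = 9×17 + 8
17 = 2×8 + 1
8 = 8×1 + 0  (stop)
So 20432/1661 = [12; 3, 3, 9, 2, 8].

[12; 3, 3, 9, 2, 8]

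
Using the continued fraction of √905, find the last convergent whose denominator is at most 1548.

√905 = [30; 12, 60, …] (period length 2).
Convergents:
  p_0/q_0 = 30/1
  p_1/q_1 = 361/12
  p_2/q_2 = 21690/721
  p_3/q_3 = 260641/8664
q_2 = 721 ≤ 1548 < 8664 = q_3, so the answer is 21690/721.

21690/721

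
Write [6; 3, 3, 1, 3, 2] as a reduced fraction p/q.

Using pₖ = aₖpₖ₋₁ + pₖ₋₂ and qₖ = aₖqₖ₋₁ + qₖ₋₂:
  k=0: a=6, p=6, q=1
  k=1: a=3, p=19, q=3
  k=2: a=3, p=63, q=10
  k=3: a=1, p=82, q=13
  k=4: a=3, p=309, q=49
  k=5: a=2, p=700, q=111

700/111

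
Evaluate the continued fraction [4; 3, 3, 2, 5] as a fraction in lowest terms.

Fold from the inside: start with 5/1.
  2 + 1/5 = 11/5
  3 + 5/11 = 38/11
  3 + 11/38 = 125/38
  4 + 38/125 = 538/125

538/125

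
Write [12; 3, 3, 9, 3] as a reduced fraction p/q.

Using pₖ = aₖpₖ₋₁ + pₖ₋₂ and qₖ = aₖqₖ₋₁ + qₖ₋₂:
  k=0: a=12, p=12, q=1
  k=1: a=3, p=37, q=3
  k=2: a=3, p=123, q=10
  k=3: a=9, p=1144, q=93
  k=4: a=3, p=3555, q=289

3555/289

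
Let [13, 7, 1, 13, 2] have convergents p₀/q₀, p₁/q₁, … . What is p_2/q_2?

Using pₖ = aₖpₖ₋₁ + pₖ₋₂, qₖ = aₖqₖ₋₁ + qₖ₋₂ (with p₋₁=1, p₋₂=0, q₋₁=0, q₋₂=1):
  k=0: a=13, p=13, q=1
  k=1: a=7, p=92, q=7
  k=2: a=1, p=105, q=8

105/8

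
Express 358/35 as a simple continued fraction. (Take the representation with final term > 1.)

[10; 4, 2, 1, 2]

358 = 10·35 + 8
35 = 4·8 + 3
8 = 2·3 + 2
3 = 1·2 + 1
2 = 2·1 + 0  (stop)
So 358/35 = [10; 4, 2, 1, 2].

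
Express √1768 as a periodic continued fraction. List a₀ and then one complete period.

a₀ = ⌊√1768⌋ = 42.

[42; 21, 84]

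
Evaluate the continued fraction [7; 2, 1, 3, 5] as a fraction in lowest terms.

Using pₖ = aₖpₖ₋₁ + pₖ₋₂ and qₖ = aₖqₖ₋₁ + qₖ₋₂:
  k=0: a=7, p=7, q=1
  k=1: a=2, p=15, q=2
  k=2: a=1, p=22, q=3
  k=3: a=3, p=81, q=11
  k=4: a=5, p=427, q=58

427/58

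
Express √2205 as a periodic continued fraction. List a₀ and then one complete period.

a₀ = ⌊√2205⌋ = 46.
With m₀=0, d₀=1 and mₖ₊₁ = dₖaₖ − mₖ, dₖ₊₁ = (n − mₖ₊₁²)/dₖ, aₖ₊₁ = ⌊(a₀+mₖ₊₁)/dₖ₊₁⌋:
  k=1: m=46, d=89, a=1
  k=2: m=43, d=4, a=22
  k=3: m=45, d=45, a=2
  k=4: m=45, d=4, a=22
  k=5: m=43, d=89, a=1
  k=6: m=46, d=1, a=92
d=1 and a=2a₀=92 at k=6, so the next step gives (m, d) = (46, 89) again — its k=1 value — and the period has length 6.

[46; 1, 22, 2, 22, 1, 92]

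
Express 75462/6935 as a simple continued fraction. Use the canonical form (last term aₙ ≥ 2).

75462 = 10·6935 + 6112
6935 = 1·6112 + 823
6112 = 7·823 + 351
823 = 2·351 + 121
351 = 2·121 + 109
121 = 1·109 + 12
109 = 9·12 + 1
12 = 12·1 + 0  (stop)
So 75462/6935 = [10; 1, 7, 2, 2, 1, 9, 12].

[10; 1, 7, 2, 2, 1, 9, 12]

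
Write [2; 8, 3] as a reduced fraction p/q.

53/25

Using pₖ = aₖpₖ₋₁ + pₖ₋₂ and qₖ = aₖqₖ₋₁ + qₖ₋₂:
  k=0: a=2, p=2, q=1
  k=1: a=8, p=17, q=8
  k=2: a=3, p=53, q=25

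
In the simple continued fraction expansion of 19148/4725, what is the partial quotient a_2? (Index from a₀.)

19

19148 = 4·4725 + 248   →  a_0 = 4
4725 = 19·248 + 13   →  a_1 = 19
248 = 19·13 + 1   →  a_2 = 19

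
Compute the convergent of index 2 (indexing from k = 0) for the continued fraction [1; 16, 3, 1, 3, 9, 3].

Using pₖ = aₖpₖ₋₁ + pₖ₋₂, qₖ = aₖqₖ₋₁ + qₖ₋₂ (with p₋₁=1, p₋₂=0, q₋₁=0, q₋₂=1):
  k=0: a=1, p=1, q=1
  k=1: a=16, p=17, q=16
  k=2: a=3, p=52, q=49

52/49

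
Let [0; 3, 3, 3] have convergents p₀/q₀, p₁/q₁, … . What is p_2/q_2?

Using pₖ = aₖpₖ₋₁ + pₖ₋₂, qₖ = aₖqₖ₋₁ + qₖ₋₂ (with p₋₁=1, p₋₂=0, q₋₁=0, q₋₂=1):
  k=0: a=0, p=0, q=1
  k=1: a=3, p=1, q=3
  k=2: a=3, p=3, q=10

3/10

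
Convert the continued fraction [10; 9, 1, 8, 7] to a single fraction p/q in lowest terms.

6394/633

Fold from the inside: start with 7/1.
  8 + 1/7 = 57/7
  1 + 7/57 = 64/57
  9 + 57/64 = 633/64
  10 + 64/633 = 6394/633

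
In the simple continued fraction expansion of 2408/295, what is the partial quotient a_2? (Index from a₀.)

2408 = 8·295 + 48   →  a_0 = 8
295 = 6·48 + 7   →  a_1 = 6
48 = 6·7 + 6   →  a_2 = 6

6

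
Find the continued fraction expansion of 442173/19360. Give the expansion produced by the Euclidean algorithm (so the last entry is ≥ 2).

[22; 1, 5, 4, 3, 18, 13]

442173 = 22*19360 + 16253
19360 = 1*16253 + 3107
16253 = 5*3107 + 718
3107 = 4*718 + 235
718 = 3*235 + 13
235 = 18*13 + 1
13 = 13*1 + 0  (stop)
So 442173/19360 = [22; 1, 5, 4, 3, 18, 13].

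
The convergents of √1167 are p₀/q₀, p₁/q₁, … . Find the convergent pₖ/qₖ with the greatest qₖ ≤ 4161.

60329/1766

√1167 = [34; 6, 5, 11, 5, 6, 68, …] (period length 6).
Convergents:
  p_0/q_0 = 34/1
  p_1/q_1 = 205/6
  p_2/q_2 = 1059/31
  p_3/q_3 = 11854/347
  p_4/q_4 = 60329/1766
  p_5/q_5 = 373828/10943
q_4 = 1766 ≤ 4161 < 10943 = q_5, so the answer is 60329/1766.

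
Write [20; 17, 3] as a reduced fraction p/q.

Fold from the inside: start with 3/1.
  17 + 1/3 = 52/3
  20 + 3/52 = 1043/52

1043/52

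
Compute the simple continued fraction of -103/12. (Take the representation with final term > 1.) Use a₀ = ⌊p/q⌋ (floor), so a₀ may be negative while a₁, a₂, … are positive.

[-9; 2, 2, 2]

-103 = -9*12 + 5
12 = 2*5 + 2
5 = 2*2 + 1
2 = 2*1 + 0  (stop)
So -103/12 = [-9; 2, 2, 2].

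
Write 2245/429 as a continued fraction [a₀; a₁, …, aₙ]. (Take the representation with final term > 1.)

[5; 4, 3, 2, 4, 3]

2245 = 5·429 + 100
429 = 4·100 + 29
100 = 3·29 + 13
29 = 2·13 + 3
13 = 4·3 + 1
3 = 3·1 + 0  (stop)
So 2245/429 = [5; 4, 3, 2, 4, 3].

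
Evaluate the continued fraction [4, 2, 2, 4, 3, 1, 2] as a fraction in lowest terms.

Using pₖ = aₖpₖ₋₁ + pₖ₋₂ and qₖ = aₖqₖ₋₁ + qₖ₋₂:
  k=0: a=4, p=4, q=1
  k=1: a=2, p=9, q=2
  k=2: a=2, p=22, q=5
  k=3: a=4, p=97, q=22
  k=4: a=3, p=313, q=71
  k=5: a=1, p=410, q=93
  k=6: a=2, p=1133, q=257

1133/257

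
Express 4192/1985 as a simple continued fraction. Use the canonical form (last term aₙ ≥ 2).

4192 = 2*1985 + 222
1985 = 8*222 + 209
222 = 1*209 + 13
209 = 16*13 + 1
13 = 13*1 + 0  (stop)
So 4192/1985 = [2; 8, 1, 16, 13].

[2; 8, 1, 16, 13]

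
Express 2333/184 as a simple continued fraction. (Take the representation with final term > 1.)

[12; 1, 2, 8, 2, 3]

2333 = 12*184 + 125
184 = 1*125 + 59
125 = 2*59 + 7
59 = 8*7 + 3
7 = 2*3 + 1
3 = 3*1 + 0  (stop)
So 2333/184 = [12; 1, 2, 8, 2, 3].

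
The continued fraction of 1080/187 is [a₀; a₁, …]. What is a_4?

4

1080 = 5·187 + 145   →  a_0 = 5
187 = 1·145 + 42   →  a_1 = 1
145 = 3·42 + 19   →  a_2 = 3
42 = 2·19 + 4   →  a_3 = 2
19 = 4·4 + 3   →  a_4 = 4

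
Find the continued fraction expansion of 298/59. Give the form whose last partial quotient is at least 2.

[5; 19, 1, 2]

298 = 5·59 + 3
59 = 19·3 + 2
3 = 1·2 + 1
2 = 2·1 + 0  (stop)
So 298/59 = [5; 19, 1, 2].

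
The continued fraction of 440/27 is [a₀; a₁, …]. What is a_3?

1

440 = 16·27 + 8   →  a_0 = 16
27 = 3·8 + 3   →  a_1 = 3
8 = 2·3 + 2   →  a_2 = 2
3 = 1·2 + 1   →  a_3 = 1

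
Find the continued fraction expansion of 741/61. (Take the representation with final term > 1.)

[12; 6, 1, 3, 2]

741 = 12×61 + 9
61 = 6×9 + 7
9 = 1×7 + 2
7 = 3×2 + 1
2 = 2×1 + 0  (stop)
So 741/61 = [12; 6, 1, 3, 2].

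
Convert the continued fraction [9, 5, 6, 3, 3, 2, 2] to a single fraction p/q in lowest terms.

16742/1821

Fold from the inside: start with 2/1.
  2 + 1/2 = 5/2
  3 + 2/5 = 17/5
  3 + 5/17 = 56/17
  6 + 17/56 = 353/56
  5 + 56/353 = 1821/353
  9 + 353/1821 = 16742/1821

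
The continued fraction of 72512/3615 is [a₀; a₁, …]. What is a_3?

72512 = 20·3615 + 212   →  a_0 = 20
3615 = 17·212 + 11   →  a_1 = 17
212 = 19·11 + 3   →  a_2 = 19
11 = 3·3 + 2   →  a_3 = 3

3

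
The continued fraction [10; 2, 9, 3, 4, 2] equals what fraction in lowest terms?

Using pₖ = aₖpₖ₋₁ + pₖ₋₂ and qₖ = aₖqₖ₋₁ + qₖ₋₂:
  k=0: a=10, p=10, q=1
  k=1: a=2, p=21, q=2
  k=2: a=9, p=199, q=19
  k=3: a=3, p=618, q=59
  k=4: a=4, p=2671, q=255
  k=5: a=2, p=5960, q=569

5960/569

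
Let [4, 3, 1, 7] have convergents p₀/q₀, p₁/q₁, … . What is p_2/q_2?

17/4

Using pₖ = aₖpₖ₋₁ + pₖ₋₂, qₖ = aₖqₖ₋₁ + qₖ₋₂ (with p₋₁=1, p₋₂=0, q₋₁=0, q₋₂=1):
  k=0: a=4, p=4, q=1
  k=1: a=3, p=13, q=3
  k=2: a=1, p=17, q=4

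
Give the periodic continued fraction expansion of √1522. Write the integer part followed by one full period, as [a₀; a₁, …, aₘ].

[39; 78]

a₀ = ⌊√1522⌋ = 39.
With m₀=0, d₀=1 and mₖ₊₁ = dₖaₖ − mₖ, dₖ₊₁ = (n − mₖ₊₁²)/dₖ, aₖ₊₁ = ⌊(a₀+mₖ₊₁)/dₖ₊₁⌋:
  k=1: m=39, d=1, a=78
d=1 and a=2a₀=78 at k=1, so the next step gives (m, d) = (39, 1) again — its k=1 value — and the period has length 1.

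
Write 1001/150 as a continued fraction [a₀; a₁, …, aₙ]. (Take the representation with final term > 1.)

1001 = 6·150 + 101
150 = 1·101 + 49
101 = 2·49 + 3
49 = 16·3 + 1
3 = 3·1 + 0  (stop)
So 1001/150 = [6; 1, 2, 16, 3].

[6; 1, 2, 16, 3]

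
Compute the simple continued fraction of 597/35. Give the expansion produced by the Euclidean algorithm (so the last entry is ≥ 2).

597 = 17×35 + 2
35 = 17×2 + 1
2 = 2×1 + 0  (stop)
So 597/35 = [17; 17, 2].

[17; 17, 2]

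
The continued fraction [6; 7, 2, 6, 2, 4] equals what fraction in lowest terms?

5723/933

Fold from the inside: start with 4/1.
  2 + 1/4 = 9/4
  6 + 4/9 = 58/9
  2 + 9/58 = 125/58
  7 + 58/125 = 933/125
  6 + 125/933 = 5723/933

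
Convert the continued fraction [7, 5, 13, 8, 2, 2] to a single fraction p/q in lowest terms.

20130/2797

Using pₖ = aₖpₖ₋₁ + pₖ₋₂ and qₖ = aₖqₖ₋₁ + qₖ₋₂:
  k=0: a=7, p=7, q=1
  k=1: a=5, p=36, q=5
  k=2: a=13, p=475, q=66
  k=3: a=8, p=3836, q=533
  k=4: a=2, p=8147, q=1132
  k=5: a=2, p=20130, q=2797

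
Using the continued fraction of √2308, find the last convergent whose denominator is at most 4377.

110736/2305

√2308 = [48; 24, 96, …] (period length 2).
Convergents:
  p_0/q_0 = 48/1
  p_1/q_1 = 1153/24
  p_2/q_2 = 110736/2305
  p_3/q_3 = 2658817/55344
q_2 = 2305 ≤ 4377 < 55344 = q_3, so the answer is 110736/2305.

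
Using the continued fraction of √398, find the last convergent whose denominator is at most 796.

15541/779

√398 = [19; 1, 18, 1, 38, …] (period length 4).
Convergents:
  p_0/q_0 = 19/1
  p_1/q_1 = 20/1
  p_2/q_2 = 379/19
  p_3/q_3 = 399/20
  p_4/q_4 = 15541/779
  p_5/q_5 = 15940/799
q_4 = 779 ≤ 796 < 799 = q_5, so the answer is 15541/779.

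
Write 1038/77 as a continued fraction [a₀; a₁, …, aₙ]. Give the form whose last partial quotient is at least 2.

[13; 2, 12, 3]

1038 = 13·77 + 37
77 = 2·37 + 3
37 = 12·3 + 1
3 = 3·1 + 0  (stop)
So 1038/77 = [13; 2, 12, 3].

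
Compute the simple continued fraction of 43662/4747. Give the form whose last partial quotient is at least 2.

43662 = 9·4747 + 939
4747 = 5·939 + 52
939 = 18·52 + 3
52 = 17·3 + 1
3 = 3·1 + 0  (stop)
So 43662/4747 = [9; 5, 18, 17, 3].

[9; 5, 18, 17, 3]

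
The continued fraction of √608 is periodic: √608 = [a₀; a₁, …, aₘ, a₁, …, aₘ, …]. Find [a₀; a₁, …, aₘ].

a₀ = ⌊√608⌋ = 24.
With m₀=0, d₀=1 and mₖ₊₁ = dₖaₖ − mₖ, dₖ₊₁ = (n − mₖ₊₁²)/dₖ, aₖ₊₁ = ⌊(a₀+mₖ₊₁)/dₖ₊₁⌋:
  k=1: m=24, d=32, a=1
  k=2: m=8, d=17, a=1
  k=3: m=9, d=31, a=1
  k=4: m=22, d=4, a=11
  k=5: m=22, d=31, a=1
  k=6: m=9, d=17, a=1
  k=7: m=8, d=32, a=1
  k=8: m=24, d=1, a=48
d=1 and a=2a₀=48 at k=8, so the next step gives (m, d) = (24, 32) again — its k=1 value — and the period has length 8.

[24; 1, 1, 1, 11, 1, 1, 1, 48]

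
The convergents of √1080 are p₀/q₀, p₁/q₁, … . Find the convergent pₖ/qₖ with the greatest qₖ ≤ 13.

√1080 = [32; 1, 6, 3, 6, 1, 64, …] (period length 6).
Convergents:
  p_0/q_0 = 32/1
  p_1/q_1 = 33/1
  p_2/q_2 = 230/7
  p_3/q_3 = 723/22
q_2 = 7 ≤ 13 < 22 = q_3, so the answer is 230/7.

230/7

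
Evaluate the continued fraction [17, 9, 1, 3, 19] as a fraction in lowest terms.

12844/751

Fold from the inside: start with 19/1.
  3 + 1/19 = 58/19
  1 + 19/58 = 77/58
  9 + 58/77 = 751/77
  17 + 77/751 = 12844/751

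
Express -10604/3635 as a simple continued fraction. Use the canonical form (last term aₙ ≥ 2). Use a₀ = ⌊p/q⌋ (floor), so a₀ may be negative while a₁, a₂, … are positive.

-10604 = -3*3635 + 301
3635 = 12*301 + 23
301 = 13*23 + 2
23 = 11*2 + 1
2 = 2*1 + 0  (stop)
So -10604/3635 = [-3; 12, 13, 11, 2].

[-3; 12, 13, 11, 2]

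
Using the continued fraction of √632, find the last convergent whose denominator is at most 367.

7743/308

√632 = [25; 7, 6, 7, 50, …] (period length 4).
Convergents:
  p_0/q_0 = 25/1
  p_1/q_1 = 176/7
  p_2/q_2 = 1081/43
  p_3/q_3 = 7743/308
  p_4/q_4 = 388231/15443
q_3 = 308 ≤ 367 < 15443 = q_4, so the answer is 7743/308.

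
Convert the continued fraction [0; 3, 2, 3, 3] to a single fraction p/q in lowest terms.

Fold from the inside: start with 3/1.
  3 + 1/3 = 10/3
  2 + 3/10 = 23/10
  3 + 10/23 = 79/23
  0 + 23/79 = 23/79

23/79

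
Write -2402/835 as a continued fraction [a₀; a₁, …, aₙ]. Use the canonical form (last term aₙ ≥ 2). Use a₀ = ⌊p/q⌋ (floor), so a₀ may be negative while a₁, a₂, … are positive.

[-3; 8, 9, 2, 1, 3]

-2402 = -3·835 + 103
835 = 8·103 + 11
103 = 9·11 + 4
11 = 2·4 + 3
4 = 1·3 + 1
3 = 3·1 + 0  (stop)
So -2402/835 = [-3; 8, 9, 2, 1, 3].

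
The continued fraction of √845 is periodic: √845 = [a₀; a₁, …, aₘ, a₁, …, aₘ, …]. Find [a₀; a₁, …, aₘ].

a₀ = ⌊√845⌋ = 29.
With m₀=0, d₀=1 and mₖ₊₁ = dₖaₖ − mₖ, dₖ₊₁ = (n − mₖ₊₁²)/dₖ, aₖ₊₁ = ⌊(a₀+mₖ₊₁)/dₖ₊₁⌋:
  k=1: m=29, d=4, a=14
  k=2: m=27, d=29, a=1
  k=3: m=2, d=29, a=1
  k=4: m=27, d=4, a=14
  k=5: m=29, d=1, a=58
d=1 and a=2a₀=58 at k=5, so the next step gives (m, d) = (29, 4) again — its k=1 value — and the period has length 5.

[29; 14, 1, 1, 14, 58]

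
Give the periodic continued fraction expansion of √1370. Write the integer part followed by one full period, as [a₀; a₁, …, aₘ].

a₀ = ⌊√1370⌋ = 37.
With m₀=0, d₀=1 and mₖ₊₁ = dₖaₖ − mₖ, dₖ₊₁ = (n − mₖ₊₁²)/dₖ, aₖ₊₁ = ⌊(a₀+mₖ₊₁)/dₖ₊₁⌋:
  k=1: m=37, d=1, a=74
d=1 and a=2a₀=74 at k=1, so the next step gives (m, d) = (37, 1) again — its k=1 value — and the period has length 1.

[37; 74]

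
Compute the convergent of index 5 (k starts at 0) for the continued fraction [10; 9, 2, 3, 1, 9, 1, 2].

8398/831

Using pₖ = aₖpₖ₋₁ + pₖ₋₂, qₖ = aₖqₖ₋₁ + qₖ₋₂ (with p₋₁=1, p₋₂=0, q₋₁=0, q₋₂=1):
  k=0: a=10, p=10, q=1
  k=1: a=9, p=91, q=9
  k=2: a=2, p=192, q=19
  k=3: a=3, p=667, q=66
  k=4: a=1, p=859, q=85
  k=5: a=9, p=8398, q=831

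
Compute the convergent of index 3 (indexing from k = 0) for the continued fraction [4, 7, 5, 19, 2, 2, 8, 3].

Using pₖ = aₖpₖ₋₁ + pₖ₋₂, qₖ = aₖqₖ₋₁ + qₖ₋₂ (with p₋₁=1, p₋₂=0, q₋₁=0, q₋₂=1):
  k=0: a=4, p=4, q=1
  k=1: a=7, p=29, q=7
  k=2: a=5, p=149, q=36
  k=3: a=19, p=2860, q=691

2860/691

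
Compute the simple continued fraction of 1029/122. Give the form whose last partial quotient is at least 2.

[8; 2, 3, 3, 5]

1029 = 8*122 + 53
122 = 2*53 + 16
53 = 3*16 + 5
16 = 3*5 + 1
5 = 5*1 + 0  (stop)
So 1029/122 = [8; 2, 3, 3, 5].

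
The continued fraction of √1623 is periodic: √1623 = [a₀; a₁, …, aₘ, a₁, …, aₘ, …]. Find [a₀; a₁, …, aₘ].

[40; 3, 2, 26, 2, 3, 80]

a₀ = ⌊√1623⌋ = 40.
With m₀=0, d₀=1 and mₖ₊₁ = dₖaₖ − mₖ, dₖ₊₁ = (n − mₖ₊₁²)/dₖ, aₖ₊₁ = ⌊(a₀+mₖ₊₁)/dₖ₊₁⌋:
  k=1: m=40, d=23, a=3
  k=2: m=29, d=34, a=2
  k=3: m=39, d=3, a=26
  k=4: m=39, d=34, a=2
  k=5: m=29, d=23, a=3
  k=6: m=40, d=1, a=80
d=1 and a=2a₀=80 at k=6, so the next step gives (m, d) = (40, 23) again — its k=1 value — and the period has length 6.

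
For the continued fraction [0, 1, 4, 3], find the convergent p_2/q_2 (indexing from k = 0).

4/5

Using pₖ = aₖpₖ₋₁ + pₖ₋₂, qₖ = aₖqₖ₋₁ + qₖ₋₂ (with p₋₁=1, p₋₂=0, q₋₁=0, q₋₂=1):
  k=0: a=0, p=0, q=1
  k=1: a=1, p=1, q=1
  k=2: a=4, p=4, q=5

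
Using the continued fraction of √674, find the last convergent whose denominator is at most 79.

√674 = [25; 1, 24, 1, 50, …] (period length 4).
Convergents:
  p_0/q_0 = 25/1
  p_1/q_1 = 26/1
  p_2/q_2 = 649/25
  p_3/q_3 = 675/26
  p_4/q_4 = 34399/1325
q_3 = 26 ≤ 79 < 1325 = q_4, so the answer is 675/26.

675/26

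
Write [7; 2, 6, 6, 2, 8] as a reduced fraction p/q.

Using pₖ = aₖpₖ₋₁ + pₖ₋₂ and qₖ = aₖqₖ₋₁ + qₖ₋₂:
  k=0: a=7, p=7, q=1
  k=1: a=2, p=15, q=2
  k=2: a=6, p=97, q=13
  k=3: a=6, p=597, q=80
  k=4: a=2, p=1291, q=173
  k=5: a=8, p=10925, q=1464

10925/1464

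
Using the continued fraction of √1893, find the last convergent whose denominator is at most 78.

√1893 = [43; 1, 1, 28, 1, 1, 86, …] (period length 6).
Convergents:
  p_0/q_0 = 43/1
  p_1/q_1 = 44/1
  p_2/q_2 = 87/2
  p_3/q_3 = 2480/57
  p_4/q_4 = 2567/59
  p_5/q_5 = 5047/116
q_4 = 59 ≤ 78 < 116 = q_5, so the answer is 2567/59.

2567/59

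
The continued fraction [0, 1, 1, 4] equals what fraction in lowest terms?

Fold from the inside: start with 4/1.
  1 + 1/4 = 5/4
  1 + 4/5 = 9/5
  0 + 5/9 = 5/9

5/9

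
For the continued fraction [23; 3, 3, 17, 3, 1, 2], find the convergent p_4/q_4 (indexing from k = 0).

Using pₖ = aₖpₖ₋₁ + pₖ₋₂, qₖ = aₖqₖ₋₁ + qₖ₋₂ (with p₋₁=1, p₋₂=0, q₋₁=0, q₋₂=1):
  k=0: a=23, p=23, q=1
  k=1: a=3, p=70, q=3
  k=2: a=3, p=233, q=10
  k=3: a=17, p=4031, q=173
  k=4: a=3, p=12326, q=529

12326/529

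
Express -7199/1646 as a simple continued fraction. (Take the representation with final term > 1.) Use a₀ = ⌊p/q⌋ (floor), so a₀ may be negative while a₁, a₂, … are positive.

-7199 = -5·1646 + 1031
1646 = 1·1031 + 615
1031 = 1·615 + 416
615 = 1·416 + 199
416 = 2·199 + 18
199 = 11·18 + 1
18 = 18·1 + 0  (stop)
So -7199/1646 = [-5; 1, 1, 1, 2, 11, 18].

[-5; 1, 1, 1, 2, 11, 18]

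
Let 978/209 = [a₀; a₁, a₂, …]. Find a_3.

8

978 = 4·209 + 142   →  a_0 = 4
209 = 1·142 + 67   →  a_1 = 1
142 = 2·67 + 8   →  a_2 = 2
67 = 8·8 + 3   →  a_3 = 8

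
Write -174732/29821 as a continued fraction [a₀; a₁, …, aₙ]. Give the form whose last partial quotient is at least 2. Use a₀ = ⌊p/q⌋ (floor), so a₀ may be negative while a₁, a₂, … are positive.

-174732 = -6·29821 + 4194
29821 = 7·4194 + 463
4194 = 9·463 + 27
463 = 17·27 + 4
27 = 6·4 + 3
4 = 1·3 + 1
3 = 3·1 + 0  (stop)
So -174732/29821 = [-6; 7, 9, 17, 6, 1, 3].

[-6; 7, 9, 17, 6, 1, 3]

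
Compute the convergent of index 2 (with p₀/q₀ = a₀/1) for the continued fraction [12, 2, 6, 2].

162/13

Using pₖ = aₖpₖ₋₁ + pₖ₋₂, qₖ = aₖqₖ₋₁ + qₖ₋₂ (with p₋₁=1, p₋₂=0, q₋₁=0, q₋₂=1):
  k=0: a=12, p=12, q=1
  k=1: a=2, p=25, q=2
  k=2: a=6, p=162, q=13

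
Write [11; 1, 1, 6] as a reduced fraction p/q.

150/13

Using pₖ = aₖpₖ₋₁ + pₖ₋₂ and qₖ = aₖqₖ₋₁ + qₖ₋₂:
  k=0: a=11, p=11, q=1
  k=1: a=1, p=12, q=1
  k=2: a=1, p=23, q=2
  k=3: a=6, p=150, q=13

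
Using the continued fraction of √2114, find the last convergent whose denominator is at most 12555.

194534/4231

√2114 = [45; 1, 44, 1, 90, …] (period length 4).
Convergents:
  p_0/q_0 = 45/1
  p_1/q_1 = 46/1
  p_2/q_2 = 2069/45
  p_3/q_3 = 2115/46
  p_4/q_4 = 192419/4185
  p_5/q_5 = 194534/4231
  p_6/q_6 = 8751915/190349
q_5 = 4231 ≤ 12555 < 190349 = q_6, so the answer is 194534/4231.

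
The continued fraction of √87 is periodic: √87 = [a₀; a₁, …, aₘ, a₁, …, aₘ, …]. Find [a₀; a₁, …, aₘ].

[9; 3, 18]

a₀ = ⌊√87⌋ = 9.
With m₀=0, d₀=1 and mₖ₊₁ = dₖaₖ − mₖ, dₖ₊₁ = (n − mₖ₊₁²)/dₖ, aₖ₊₁ = ⌊(a₀+mₖ₊₁)/dₖ₊₁⌋:
  k=1: m=9, d=6, a=3
  k=2: m=9, d=1, a=18
d=1 and a=2a₀=18 at k=2, so the next step gives (m, d) = (9, 6) again — its k=1 value — and the period has length 2.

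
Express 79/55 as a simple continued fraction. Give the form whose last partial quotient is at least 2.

79 = 1×55 + 24
55 = 2×24 + 7
24 = 3×7 + 3
7 = 2×3 + 1
3 = 3×1 + 0  (stop)
So 79/55 = [1; 2, 3, 2, 3].

[1; 2, 3, 2, 3]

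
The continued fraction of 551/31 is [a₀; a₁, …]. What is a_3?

551 = 17·31 + 24   →  a_0 = 17
31 = 1·24 + 7   →  a_1 = 1
24 = 3·7 + 3   →  a_2 = 3
7 = 2·3 + 1   →  a_3 = 2

2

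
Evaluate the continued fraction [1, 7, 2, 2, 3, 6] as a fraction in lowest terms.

900/793

Using pₖ = aₖpₖ₋₁ + pₖ₋₂ and qₖ = aₖqₖ₋₁ + qₖ₋₂:
  k=0: a=1, p=1, q=1
  k=1: a=7, p=8, q=7
  k=2: a=2, p=17, q=15
  k=3: a=2, p=42, q=37
  k=4: a=3, p=143, q=126
  k=5: a=6, p=900, q=793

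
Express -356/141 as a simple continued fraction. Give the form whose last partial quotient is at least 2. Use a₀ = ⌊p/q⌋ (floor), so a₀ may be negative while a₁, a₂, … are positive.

-356 = -3*141 + 67
141 = 2*67 + 7
67 = 9*7 + 4
7 = 1*4 + 3
4 = 1*3 + 1
3 = 3*1 + 0  (stop)
So -356/141 = [-3; 2, 9, 1, 1, 3].

[-3; 2, 9, 1, 1, 3]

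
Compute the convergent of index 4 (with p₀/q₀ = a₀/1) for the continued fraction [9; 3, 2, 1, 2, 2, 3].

Using pₖ = aₖpₖ₋₁ + pₖ₋₂, qₖ = aₖqₖ₋₁ + qₖ₋₂ (with p₋₁=1, p₋₂=0, q₋₁=0, q₋₂=1):
  k=0: a=9, p=9, q=1
  k=1: a=3, p=28, q=3
  k=2: a=2, p=65, q=7
  k=3: a=1, p=93, q=10
  k=4: a=2, p=251, q=27

251/27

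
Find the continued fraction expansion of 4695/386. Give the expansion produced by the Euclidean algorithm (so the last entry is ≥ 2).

4695 = 12×386 + 63
386 = 6×63 + 8
63 = 7×8 + 7
8 = 1×7 + 1
7 = 7×1 + 0  (stop)
So 4695/386 = [12; 6, 7, 1, 7].

[12; 6, 7, 1, 7]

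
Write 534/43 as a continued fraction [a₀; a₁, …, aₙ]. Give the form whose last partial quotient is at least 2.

[12; 2, 2, 1, 1, 3]

534 = 12·43 + 18
43 = 2·18 + 7
18 = 2·7 + 4
7 = 1·4 + 3
4 = 1·3 + 1
3 = 3·1 + 0  (stop)
So 534/43 = [12; 2, 2, 1, 1, 3].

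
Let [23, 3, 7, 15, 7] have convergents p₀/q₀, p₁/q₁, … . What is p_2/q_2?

513/22

Using pₖ = aₖpₖ₋₁ + pₖ₋₂, qₖ = aₖqₖ₋₁ + qₖ₋₂ (with p₋₁=1, p₋₂=0, q₋₁=0, q₋₂=1):
  k=0: a=23, p=23, q=1
  k=1: a=3, p=70, q=3
  k=2: a=7, p=513, q=22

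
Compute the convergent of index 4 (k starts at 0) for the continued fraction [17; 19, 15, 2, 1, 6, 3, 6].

Using pₖ = aₖpₖ₋₁ + pₖ₋₂, qₖ = aₖqₖ₋₁ + qₖ₋₂ (with p₋₁=1, p₋₂=0, q₋₁=0, q₋₂=1):
  k=0: a=17, p=17, q=1
  k=1: a=19, p=324, q=19
  k=2: a=15, p=4877, q=286
  k=3: a=2, p=10078, q=591
  k=4: a=1, p=14955, q=877

14955/877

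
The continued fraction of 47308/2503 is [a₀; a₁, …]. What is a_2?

9

47308 = 18·2503 + 2254   →  a_0 = 18
2503 = 1·2254 + 249   →  a_1 = 1
2254 = 9·249 + 13   →  a_2 = 9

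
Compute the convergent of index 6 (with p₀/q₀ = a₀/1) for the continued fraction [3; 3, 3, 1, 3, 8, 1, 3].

Using pₖ = aₖpₖ₋₁ + pₖ₋₂, qₖ = aₖqₖ₋₁ + qₖ₋₂ (with p₋₁=1, p₋₂=0, q₋₁=0, q₋₂=1):
  k=0: a=3, p=3, q=1
  k=1: a=3, p=10, q=3
  k=2: a=3, p=33, q=10
  k=3: a=1, p=43, q=13
  k=4: a=3, p=162, q=49
  k=5: a=8, p=1339, q=405
  k=6: a=1, p=1501, q=454

1501/454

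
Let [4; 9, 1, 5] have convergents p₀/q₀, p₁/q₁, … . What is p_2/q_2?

41/10

Using pₖ = aₖpₖ₋₁ + pₖ₋₂, qₖ = aₖqₖ₋₁ + qₖ₋₂ (with p₋₁=1, p₋₂=0, q₋₁=0, q₋₂=1):
  k=0: a=4, p=4, q=1
  k=1: a=9, p=37, q=9
  k=2: a=1, p=41, q=10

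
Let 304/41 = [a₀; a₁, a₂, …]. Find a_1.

304 = 7·41 + 17   →  a_0 = 7
41 = 2·17 + 7   →  a_1 = 2

2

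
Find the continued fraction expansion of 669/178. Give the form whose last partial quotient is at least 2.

[3; 1, 3, 7, 6]

669 = 3*178 + 135
178 = 1*135 + 43
135 = 3*43 + 6
43 = 7*6 + 1
6 = 6*1 + 0  (stop)
So 669/178 = [3; 1, 3, 7, 6].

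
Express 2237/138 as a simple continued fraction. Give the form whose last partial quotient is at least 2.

[16; 4, 1, 3, 7]

2237 = 16*138 + 29
138 = 4*29 + 22
29 = 1*22 + 7
22 = 3*7 + 1
7 = 7*1 + 0  (stop)
So 2237/138 = [16; 4, 1, 3, 7].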